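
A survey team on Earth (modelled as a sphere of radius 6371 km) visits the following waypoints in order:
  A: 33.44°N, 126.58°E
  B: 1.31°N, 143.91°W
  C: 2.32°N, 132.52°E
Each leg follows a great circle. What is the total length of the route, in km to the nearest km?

19169 km

Leg A→B: central angle 1.5511 rad, distance 9881.8 km.
Leg B→C: central angle 1.4578 rad, distance 9287.4 km.
Total: 9881.8 + 9287.4 ≈ 19169 km.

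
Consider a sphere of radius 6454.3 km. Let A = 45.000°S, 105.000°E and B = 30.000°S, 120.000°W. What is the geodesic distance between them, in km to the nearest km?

In radians: φ₁ = -0.7854, φ₂ = -0.5236, Δλ = 135.000° = 2.3562 rad.
cos c = sin φ₁ sin φ₂ + cos φ₁ cos φ₂ cos Δλ = (-0.7071)(-0.5000) + (0.7071)(0.8660)(-0.7071) = -0.07946,
so c = arccos(-0.07946) = 1.65034 rad.
Distance = R·c = 6454.3 × 1.6503 ≈ 10652 km.

10652 km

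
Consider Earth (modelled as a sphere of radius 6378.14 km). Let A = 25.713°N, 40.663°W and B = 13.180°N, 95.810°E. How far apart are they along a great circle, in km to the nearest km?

13635 km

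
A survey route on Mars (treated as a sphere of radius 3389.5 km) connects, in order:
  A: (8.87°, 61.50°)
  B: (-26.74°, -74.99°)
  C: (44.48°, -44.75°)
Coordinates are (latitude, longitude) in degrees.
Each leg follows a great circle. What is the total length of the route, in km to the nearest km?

Leg A→B: central angle 2.3593 rad, distance 7997.0 km.
Leg B→C: central angle 1.3333 rad, distance 4519.4 km.
Total: 7997.0 + 4519.4 ≈ 12516 km.

12516 km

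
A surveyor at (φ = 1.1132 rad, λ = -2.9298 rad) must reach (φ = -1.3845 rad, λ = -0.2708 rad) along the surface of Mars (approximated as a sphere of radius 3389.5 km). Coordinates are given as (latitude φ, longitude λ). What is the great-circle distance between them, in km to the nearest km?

9617 km

Let φ₁ = 1.1132 rad, φ₂ = -1.3845 rad, and Δλ = 2.6590 rad.
Haversine: a = sin²(Δφ/2) + cos φ₁ cos φ₂ sin²(Δλ/2) = 0.8999 + (0.4418)(0.1852)(0.9429) = 0.97704.
Central angle c = 2·arcsin(√a) = 2.83736 rad.
Distance = R·c = 3389.5 × 2.8374 ≈ 9617 km.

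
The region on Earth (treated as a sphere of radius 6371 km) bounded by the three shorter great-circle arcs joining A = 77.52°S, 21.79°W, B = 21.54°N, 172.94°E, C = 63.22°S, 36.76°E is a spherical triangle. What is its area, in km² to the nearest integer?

Side lengths (central angles): a = 2.2526, b = 0.3964, c = 2.1566 rad; semiperimeter s = 2.4028.
By l'Huilier's theorem, tan(E/4) = √[tan(s/2) tan((s−a)/2) tan((s−b)/2) tan((s−c)/2)], giving spherical excess E = 0.7673 rad.
Area = E·R² = 0.7673 × (6371)² ≈ 31143493 km².

31143493 km²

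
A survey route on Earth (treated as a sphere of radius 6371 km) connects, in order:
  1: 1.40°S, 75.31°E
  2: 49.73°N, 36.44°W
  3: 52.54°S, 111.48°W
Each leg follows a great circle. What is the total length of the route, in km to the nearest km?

Leg 1→2: central angle 1.8318 rad, distance 11670.7 km.
Leg 2→3: central angle 2.0992 rad, distance 13374.1 km.
Total: 11670.7 + 13374.1 ≈ 25045 km.

25045 km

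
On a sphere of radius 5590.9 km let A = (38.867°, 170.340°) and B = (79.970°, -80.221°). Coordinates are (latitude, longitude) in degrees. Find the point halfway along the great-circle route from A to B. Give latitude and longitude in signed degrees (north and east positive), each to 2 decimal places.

65.37°, -176.82°

The central angle between A and B is δ = 0.9609 rad.
With f = 0.5, the slerp weights are sin((1−f)δ)/sin δ = 0.5638 and sin(fδ)/sin δ = 0.5638.
Weighted sum of the unit vectors: (0.5638)·(-0.7676,0.1307,0.6275) + (0.5638)·(0.0296,-0.1716,0.9847) = (-0.4161, -0.0231, 0.9090).
Converting back: φ = atan2(z, √(x²+y²)) = 65.37°, λ = atan2(y, x) = -176.82°.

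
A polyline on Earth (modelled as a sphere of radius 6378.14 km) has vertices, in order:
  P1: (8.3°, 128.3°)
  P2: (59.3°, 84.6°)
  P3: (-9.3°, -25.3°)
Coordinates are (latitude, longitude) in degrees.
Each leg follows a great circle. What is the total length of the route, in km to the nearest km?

18789 km

Leg P1→P2: central angle 1.0594 rad, distance 6757.2 km.
Leg P2→P3: central angle 1.8865 rad, distance 12032.1 km.
Total: 6757.2 + 12032.1 ≈ 18789 km.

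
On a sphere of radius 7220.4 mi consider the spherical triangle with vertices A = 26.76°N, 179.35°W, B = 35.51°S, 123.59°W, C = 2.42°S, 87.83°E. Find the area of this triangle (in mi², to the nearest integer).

Side lengths (central angles): a = 2.3043, b = 1.6337, c = 1.4228 rad; semiperimeter s = 2.6805.
By l'Huilier's theorem, tan(E/4) = √[tan(s/2) tan((s−a)/2) tan((s−b)/2) tan((s−c)/2)], giving spherical excess E = 2.1122 rad.
Area = E·R² = 2.1122 × (7220.4)² ≈ 110115615 mi².

110115615 mi²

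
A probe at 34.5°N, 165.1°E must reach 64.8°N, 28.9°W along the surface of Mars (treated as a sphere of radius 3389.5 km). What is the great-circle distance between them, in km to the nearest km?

With latitudes φ₁ = 34.500°, φ₂ = 64.800° and longitude difference Δλ = 166.000°:
cos c = sin φ₁ sin φ₂ + cos φ₁ cos φ₂ cos Δλ = (0.5664)(0.9048) + (0.8241)(0.4258)(-0.9703) = 0.17203,
so c = arccos(0.17203) = 1.39791 rad.
Distance = R·c = 3389.5 × 1.3979 ≈ 4738 km.

4738 km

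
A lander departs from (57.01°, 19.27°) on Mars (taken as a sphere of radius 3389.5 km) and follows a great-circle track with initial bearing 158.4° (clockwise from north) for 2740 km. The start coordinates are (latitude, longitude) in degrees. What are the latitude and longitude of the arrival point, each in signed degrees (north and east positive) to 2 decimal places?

Angular distance δ = d/R = 2740/3389.5 = 0.80838 rad; initial bearing θ = 2.7646 rad.
sin φ₂ = sin φ₁ cos δ + cos φ₁ sin δ cos θ = (0.8388)(0.6907) + (0.5445)(0.7232)(-0.9298) = 0.2132, so φ₂ = 12.31°.
Δλ = atan2(sin θ sin δ cos φ₁, cos δ − sin φ₁ sin φ₂) = atan2(0.1450, 0.5118) = 15.812°.
λ₂ = 19.270° + 15.812° = 35.08°.

12.31°, 35.08°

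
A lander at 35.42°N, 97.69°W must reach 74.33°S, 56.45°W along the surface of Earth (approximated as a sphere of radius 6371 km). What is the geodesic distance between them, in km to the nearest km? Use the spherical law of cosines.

12577 km

In radians: φ₁ = 0.6182, φ₂ = -1.2973, Δλ = 41.240° = 0.7198 rad.
cos c = sin φ₁ sin φ₂ + cos φ₁ cos φ₂ cos Δλ = (0.5796)(-0.9628) + (0.8149)(0.2701)(0.7520) = -0.39251,
so c = arccos(-0.39251) = 1.97416 rad.
Distance = R·c = 6371 × 1.9742 ≈ 12577 km.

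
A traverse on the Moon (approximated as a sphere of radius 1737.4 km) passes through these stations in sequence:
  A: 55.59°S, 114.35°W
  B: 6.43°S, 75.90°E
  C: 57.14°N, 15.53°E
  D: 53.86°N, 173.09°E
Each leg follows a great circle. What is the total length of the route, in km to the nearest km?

8035 km

Leg A→B: central angle 2.0490 rad, distance 3560.0 km.
Leg B→C: central angle 1.3974 rad, distance 2427.9 km.
Leg C→D: central angle 1.1782 rad, distance 2047.0 km.
Total: 3560.0 + 2427.9 + 2047.0 ≈ 8035 km.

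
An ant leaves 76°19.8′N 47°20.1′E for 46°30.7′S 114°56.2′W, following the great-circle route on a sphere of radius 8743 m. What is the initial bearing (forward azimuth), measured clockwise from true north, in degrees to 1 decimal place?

335.8°

With φ₁ = 1.3322, φ₂ = -0.8118, Δλ = -2.8322 rad, the forward-azimuth formula gives
θ = atan2( sin Δλ cos φ₂ , cos φ₁ sin φ₂ − sin φ₁ cos φ₂ cos Δλ ) = atan2(-0.2096, 0.4655) = -24.24°.
Adding 360° brings this into [0°, 360°): 335.8°.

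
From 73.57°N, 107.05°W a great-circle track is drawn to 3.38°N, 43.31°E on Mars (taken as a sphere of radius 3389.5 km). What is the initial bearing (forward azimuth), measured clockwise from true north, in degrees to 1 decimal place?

With φ₁ = 1.2840, φ₂ = 0.0590, Δλ = 2.6243 rad, the forward-azimuth formula gives
θ = atan2( sin Δλ cos φ₂ , cos φ₁ sin φ₂ − sin φ₁ cos φ₂ cos Δλ ) = atan2(0.4937, 0.8489) = 30.18°.
So the initial bearing is 30.2°.

30.2°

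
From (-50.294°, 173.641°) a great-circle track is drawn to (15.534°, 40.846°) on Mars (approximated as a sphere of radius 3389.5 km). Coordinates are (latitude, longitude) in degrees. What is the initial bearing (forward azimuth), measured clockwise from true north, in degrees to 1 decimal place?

Δλ = -132.795° = -2.3177 rad.
y = sin Δλ · cos φ₂ = (-0.7338)(0.9635) = -0.7070
x = cos φ₁ sin φ₂ − sin φ₁ cos φ₂ cos Δλ = (0.6388)(0.2678) − (-0.7693)(0.9635)(-0.6794) = -0.3325
θ = atan2(y, x) = -115.19°; adding 360° gives 244.8°.

244.8°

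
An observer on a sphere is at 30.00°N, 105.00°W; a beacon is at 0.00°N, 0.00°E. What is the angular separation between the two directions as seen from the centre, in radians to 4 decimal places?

With latitudes φ₁ = 30.000°, φ₂ = 0.000° and longitude difference Δλ = 105.000°:
Haversine: a = sin²(Δφ/2) + cos φ₁ cos φ₂ sin²(Δλ/2) = 0.0670 + (0.8660)(1.0000)(0.6294) = 0.61207.
Central angle c = 2·arcsin(√a) = 1.79686 rad.
So the angular separation is 1.7969 rad.

1.7969 rad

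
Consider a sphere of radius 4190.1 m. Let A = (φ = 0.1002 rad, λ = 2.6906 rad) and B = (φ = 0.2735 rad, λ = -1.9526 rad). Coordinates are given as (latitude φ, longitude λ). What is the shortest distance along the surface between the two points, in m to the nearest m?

6746 m

Let φ₁ = 0.1002 rad, φ₂ = 0.2735 rad, and Δλ = 1.6400 rad.
Haversine: a = sin²(Δφ/2) + cos φ₁ cos φ₂ sin²(Δλ/2) = 0.0075 + (0.9950)(0.9628)(0.5346) = 0.51961.
Central angle c = 2·arcsin(√a) = 1.61002 rad.
Distance = R·c = 4190.1 × 1.6100 ≈ 6746 m.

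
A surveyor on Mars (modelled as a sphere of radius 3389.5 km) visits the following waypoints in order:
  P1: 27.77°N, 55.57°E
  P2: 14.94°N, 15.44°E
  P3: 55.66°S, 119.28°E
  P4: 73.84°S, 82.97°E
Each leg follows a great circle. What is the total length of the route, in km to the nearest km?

10206 km

Leg P1→P2: central angle 0.6860 rad, distance 2325.3 km.
Leg P2→P3: central angle 1.9212 rad, distance 6511.8 km.
Leg P3→P4: central angle 0.4037 rad, distance 1368.5 km.
Total: 2325.3 + 6511.8 + 1368.5 ≈ 10206 km.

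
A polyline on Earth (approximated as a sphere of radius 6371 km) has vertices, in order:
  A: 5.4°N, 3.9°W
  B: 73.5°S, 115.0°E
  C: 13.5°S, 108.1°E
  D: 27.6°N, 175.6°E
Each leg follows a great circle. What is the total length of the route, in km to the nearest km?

26736 km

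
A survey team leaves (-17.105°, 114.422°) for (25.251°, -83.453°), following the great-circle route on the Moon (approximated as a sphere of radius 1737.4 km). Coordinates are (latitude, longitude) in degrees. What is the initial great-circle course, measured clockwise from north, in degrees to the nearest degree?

61°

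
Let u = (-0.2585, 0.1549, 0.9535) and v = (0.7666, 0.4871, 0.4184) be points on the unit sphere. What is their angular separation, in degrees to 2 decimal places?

73.96°

u·v = 0.2762; |u| = 1.0000, |v| = 1.0000.
cos θ = (u·v)/(|u||v|) = 0.2762, so θ = 73.96°.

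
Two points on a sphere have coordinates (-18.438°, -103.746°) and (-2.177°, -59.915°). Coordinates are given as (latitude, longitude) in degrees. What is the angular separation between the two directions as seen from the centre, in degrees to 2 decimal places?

45.90°

Let φ₁ = -0.3218 rad, φ₂ = -0.0380 rad, and Δλ = 0.7650 rad.
cos c = sin φ₁ sin φ₂ + cos φ₁ cos φ₂ cos Δλ = (-0.3163)(-0.0380) + (0.9487)(0.9993)(0.7214) = 0.69587,
so c = arccos(0.69587) = 0.80116 rad.
So the angular separation is 45.90°.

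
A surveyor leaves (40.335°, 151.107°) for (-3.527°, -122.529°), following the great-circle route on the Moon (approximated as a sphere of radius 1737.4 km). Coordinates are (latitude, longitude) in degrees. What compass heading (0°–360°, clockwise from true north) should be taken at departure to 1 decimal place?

95.0°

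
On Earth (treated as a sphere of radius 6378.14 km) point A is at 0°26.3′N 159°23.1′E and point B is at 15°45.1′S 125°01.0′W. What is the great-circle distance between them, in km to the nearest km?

8491 km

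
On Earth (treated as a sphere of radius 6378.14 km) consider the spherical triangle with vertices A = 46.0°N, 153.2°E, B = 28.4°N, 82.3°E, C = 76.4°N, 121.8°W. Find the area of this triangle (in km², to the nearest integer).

Side lengths (central angles): a = 1.2938, b = 0.7764, c = 0.9979 rad; semiperimeter s = 1.5341.
By l'Huilier's theorem, tan(E/4) = √[tan(s/2) tan((s−a)/2) tan((s−b)/2) tan((s−c)/2)], giving spherical excess E = 0.4493 rad.
Area = E·R² = 0.4493 × (6378.14)² ≈ 18277162 km².

18277162 km²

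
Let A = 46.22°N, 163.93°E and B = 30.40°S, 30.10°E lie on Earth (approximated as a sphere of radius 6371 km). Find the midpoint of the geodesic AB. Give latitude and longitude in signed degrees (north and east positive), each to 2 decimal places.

18.94°, 82.57°

The central angle between A and B is δ = 2.4633 rad.
With f = 0.5, the slerp weights are sin((1−f)δ)/sin δ = 1.5029 and sin(fδ)/sin δ = 1.5029.
Weighted sum of the unit vectors: (1.5029)·(-0.6649,0.1915,0.7220) + (1.5029)·(0.7462,0.4326,-0.5060) = (0.1223, 0.9379, 0.3246).
Converting back: φ = atan2(z, √(x²+y²)) = 18.94°, λ = atan2(y, x) = 82.57°.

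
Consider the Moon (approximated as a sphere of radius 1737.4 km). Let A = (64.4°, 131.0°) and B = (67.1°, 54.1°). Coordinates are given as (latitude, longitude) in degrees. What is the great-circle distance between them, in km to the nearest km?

Let φ₁ = 1.1240 rad, φ₂ = 1.1711 rad, and Δλ = -1.3422 rad.
cos c = sin φ₁ sin φ₂ + cos φ₁ cos φ₂ cos Δλ = (0.9018)(0.9212) + (0.4321)(0.3891)(0.2267) = 0.86886,
so c = arccos(0.86886) = 0.51790 rad.
Distance = R·c = 1737.4 × 0.5179 ≈ 900 km.

900 km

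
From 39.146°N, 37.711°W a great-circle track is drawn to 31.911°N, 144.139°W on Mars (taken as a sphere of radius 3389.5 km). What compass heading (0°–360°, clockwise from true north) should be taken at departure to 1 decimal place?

Δλ = -106.428° = -1.8575 rad.
y = sin Δλ · cos φ₂ = (-0.9592)(0.8489) = -0.8142
x = cos φ₁ sin φ₂ − sin φ₁ cos φ₂ cos Δλ = (0.7755)(0.5286) − (0.6313)(0.8489)(-0.2828) = 0.5615
θ = atan2(y, x) = -55.41°; adding 360° gives 304.6°.

304.6°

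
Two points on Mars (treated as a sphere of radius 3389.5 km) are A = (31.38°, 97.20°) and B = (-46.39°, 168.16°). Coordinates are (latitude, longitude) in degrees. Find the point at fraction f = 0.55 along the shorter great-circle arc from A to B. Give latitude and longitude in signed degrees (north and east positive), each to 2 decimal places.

The central angle between A and B is δ = 1.7568 rad.
With f = 0.55, the slerp weights are sin((1−f)δ)/sin δ = 0.7232 and sin(fδ)/sin δ = 0.8372.
Weighted sum of the unit vectors: (0.7232)·(-0.1070,0.8470,0.5207) + (0.8372)·(-0.6751,0.1415,-0.7241) = (-0.6425, 0.7310, -0.2296).
Converting back: φ = atan2(z, √(x²+y²)) = -13.27°, λ = atan2(y, x) = 131.31°.

-13.27°, 131.31°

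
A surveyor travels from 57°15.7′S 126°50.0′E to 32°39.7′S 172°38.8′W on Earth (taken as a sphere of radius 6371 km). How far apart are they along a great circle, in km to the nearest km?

5261 km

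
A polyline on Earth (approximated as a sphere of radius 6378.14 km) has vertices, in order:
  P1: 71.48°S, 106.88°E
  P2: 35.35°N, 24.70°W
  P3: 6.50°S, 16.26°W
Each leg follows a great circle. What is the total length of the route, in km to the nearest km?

19893 km

Leg P1→P2: central angle 2.3754 rad, distance 15150.5 km.
Leg P2→P3: central angle 0.7435 rad, distance 4742.0 km.
Total: 15150.5 + 4742.0 ≈ 19893 km.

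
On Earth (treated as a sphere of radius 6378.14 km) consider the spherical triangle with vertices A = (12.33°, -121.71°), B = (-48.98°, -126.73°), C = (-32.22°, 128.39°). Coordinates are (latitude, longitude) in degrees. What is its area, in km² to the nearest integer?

Side lengths (central angles): a = 1.3081, b = 1.9771, c = 1.0729 rad; semiperimeter s = 2.1790.
By l'Huilier's theorem, tan(E/4) = √[tan(s/2) tan((s−a)/2) tan((s−b)/2) tan((s−c)/2)], giving spherical excess E = 0.9272 rad.
Area = E·R² = 0.9272 × (6378.14)² ≈ 37721042 km².

37721042 km²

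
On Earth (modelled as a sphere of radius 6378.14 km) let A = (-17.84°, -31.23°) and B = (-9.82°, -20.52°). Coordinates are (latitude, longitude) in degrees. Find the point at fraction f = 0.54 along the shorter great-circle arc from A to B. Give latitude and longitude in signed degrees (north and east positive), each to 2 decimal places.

-13.57°, -25.36°

The central angle between A and B is δ = 0.2291 rad.
With f = 0.54, the slerp weights are sin((1−f)δ)/sin δ = 0.4632 and sin(fδ)/sin δ = 0.5434.
Weighted sum of the unit vectors: (0.4632)·(0.8140,-0.4935,-0.3064) + (0.5434)·(0.9228,-0.3454,-0.1706) = (0.8785, -0.4163, -0.2346).
Converting back: φ = atan2(z, √(x²+y²)) = -13.57°, λ = atan2(y, x) = -25.36°.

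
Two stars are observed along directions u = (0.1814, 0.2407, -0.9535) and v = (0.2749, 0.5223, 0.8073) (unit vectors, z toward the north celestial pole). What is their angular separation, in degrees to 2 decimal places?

126.45°

u·v = -0.5942; |u| = 1.0000, |v| = 1.0001.
cos θ = (u·v)/(|u||v|) = -0.5941, so θ = 126.45°.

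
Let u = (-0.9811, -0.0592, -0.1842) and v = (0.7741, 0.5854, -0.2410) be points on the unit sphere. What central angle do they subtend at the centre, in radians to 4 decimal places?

2.4185 rad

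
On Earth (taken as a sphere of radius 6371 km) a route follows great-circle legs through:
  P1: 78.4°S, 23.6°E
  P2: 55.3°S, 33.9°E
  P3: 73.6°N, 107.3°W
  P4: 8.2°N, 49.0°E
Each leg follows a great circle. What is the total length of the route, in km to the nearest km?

30719 km

Leg P1→P2: central angle 0.4078 rad, distance 2598.4 km.
Leg P2→P3: central angle 2.7237 rad, distance 17352.9 km.
Leg P3→P4: central angle 1.6901 rad, distance 10767.9 km.
Total: 2598.4 + 17352.9 + 10767.9 ≈ 30719 km.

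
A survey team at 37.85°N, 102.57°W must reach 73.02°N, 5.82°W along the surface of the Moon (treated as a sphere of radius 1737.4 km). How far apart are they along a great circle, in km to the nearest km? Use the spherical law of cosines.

In radians: φ₁ = 0.6606, φ₂ = 1.2744, Δλ = 96.750° = 1.6886 rad.
cos c = sin φ₁ sin φ₂ + cos φ₁ cos φ₂ cos Δλ = (0.6136)(0.9564) + (0.7896)(0.2920)(-0.1175) = 0.55974,
so c = arccos(0.55974) = 0.97672 rad.
Distance = R·c = 1737.4 × 0.9767 ≈ 1697 km.

1697 km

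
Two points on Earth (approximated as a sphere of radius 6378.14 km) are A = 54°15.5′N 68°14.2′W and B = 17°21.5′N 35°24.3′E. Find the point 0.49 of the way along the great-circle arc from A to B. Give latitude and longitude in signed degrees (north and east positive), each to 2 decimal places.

Central angle δ = 1.4599 rad. Interpolating on the sphere with fraction f = 0.49:
P = [sin((1−f)δ)·A + sin(fδ)·B] / sin δ = 0.6818·A + 0.6599·B in Cartesian coordinates,
giving P = (0.6611, -0.0050, 0.7503), i.e. latitude 48.62°, longitude -0.43°.

48.62°, -0.43°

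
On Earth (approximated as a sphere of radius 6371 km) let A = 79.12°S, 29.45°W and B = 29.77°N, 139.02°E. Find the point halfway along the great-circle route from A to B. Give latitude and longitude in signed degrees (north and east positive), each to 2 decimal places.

Central angle δ = 2.2759 rad. Interpolating on the sphere with fraction f = 0.5:
P = [sin((1−f)δ)·A + sin(fδ)·B] / sin δ = 1.1920·A + 1.1920·B in Cartesian coordinates,
giving P = (-0.5852, 0.5679, -0.5787), i.e. latitude -35.36°, longitude 135.86°.

-35.36°, 135.86°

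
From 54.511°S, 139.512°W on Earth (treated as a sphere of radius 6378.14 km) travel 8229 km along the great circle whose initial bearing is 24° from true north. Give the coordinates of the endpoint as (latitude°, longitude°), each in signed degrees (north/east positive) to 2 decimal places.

Angular distance δ = d/R = 8229/6378.14 = 1.29019 rad; initial bearing θ = 0.4189 rad.
sin φ₂ = sin φ₁ cos δ + cos φ₁ sin δ cos θ = (-0.8142)(0.2769) + (0.5805)(0.9609)(0.9135) = 0.2841, so φ₂ = 16.51°.
Δλ = atan2(sin θ sin δ cos φ₁, cos δ − sin φ₁ sin φ₂) = atan2(0.2269, 0.5083) = 24.056°.
λ₂ = -139.512° + 24.056° = -115.46°.

16.51°, -115.46°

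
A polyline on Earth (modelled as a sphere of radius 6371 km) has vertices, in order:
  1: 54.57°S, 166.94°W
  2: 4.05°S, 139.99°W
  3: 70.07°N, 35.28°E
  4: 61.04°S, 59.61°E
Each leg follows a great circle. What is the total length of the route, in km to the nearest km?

33490 km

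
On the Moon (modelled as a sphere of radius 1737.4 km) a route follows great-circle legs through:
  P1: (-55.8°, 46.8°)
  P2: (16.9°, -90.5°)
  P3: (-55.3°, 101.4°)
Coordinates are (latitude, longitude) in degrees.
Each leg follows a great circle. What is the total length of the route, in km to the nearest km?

Leg P1→P2: central angle 2.2597 rad, distance 3926.0 km.
Leg P2→P3: central angle 2.4528 rad, distance 4261.4 km.
Total: 3926.0 + 4261.4 ≈ 8187 km.

8187 km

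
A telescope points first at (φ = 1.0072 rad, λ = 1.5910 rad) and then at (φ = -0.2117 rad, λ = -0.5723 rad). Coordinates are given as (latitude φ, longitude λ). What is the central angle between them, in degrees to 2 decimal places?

117.99°

In radians: φ₁ = 1.0072, φ₂ = -0.2117, Δλ = -123.948° = -2.1633 rad.
Haversine: a = sin²(Δφ/2) + cos φ₁ cos φ₂ sin²(Δλ/2) = 0.3277 + (0.5342)(0.9777)(0.7792) = 0.73465.
Central angle c = 2·arcsin(√a) = 2.05929 rad.
So the angular separation is 117.99°.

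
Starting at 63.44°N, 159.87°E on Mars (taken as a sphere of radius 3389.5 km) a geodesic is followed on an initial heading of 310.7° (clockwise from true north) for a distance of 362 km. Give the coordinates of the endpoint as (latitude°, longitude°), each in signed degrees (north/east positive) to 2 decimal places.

Angular distance δ = d/R = 362/3389.5 = 0.10680 rad; initial bearing θ = 5.4227 rad.
sin φ₂ = sin φ₁ cos δ + cos φ₁ sin δ cos θ = (0.8945)(0.9943) + (0.4471)(0.1066)(0.6521) = 0.9205, so φ₂ = 66.99°.
Δλ = atan2(sin θ sin δ cos φ₁, cos δ − sin φ₁ sin φ₂) = atan2(-0.0361, 0.1710) = -11.933°.
λ₂ = 159.870° − 11.933° = 147.94°.

66.99°, 147.94°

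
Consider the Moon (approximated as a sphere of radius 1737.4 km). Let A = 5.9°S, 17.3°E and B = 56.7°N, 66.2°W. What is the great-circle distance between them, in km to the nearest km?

With latitudes φ₁ = -5.900°, φ₂ = 56.700° and longitude difference Δλ = -83.500°:
cos c = sin φ₁ sin φ₂ + cos φ₁ cos φ₂ cos Δλ = (-0.1028)(0.8358) + (0.9947)(0.5490)(0.1132) = -0.02409,
so c = arccos(-0.02409) = 1.59489 rad.
Distance = R·c = 1737.4 × 1.5949 ≈ 2771 km.

2771 km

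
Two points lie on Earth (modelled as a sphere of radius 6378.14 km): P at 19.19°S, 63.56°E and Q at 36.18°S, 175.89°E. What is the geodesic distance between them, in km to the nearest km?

With latitudes φ₁ = -19.190°, φ₂ = -36.180° and longitude difference Δλ = 112.330°:
cos c = sin φ₁ sin φ₂ + cos φ₁ cos φ₂ cos Δλ = (-0.3287)(-0.5903) + (0.9444)(0.8072)(-0.3799) = -0.09559,
so c = arccos(-0.09559) = 1.66654 rad.
Distance = R·c = 6378.14 × 1.6665 ≈ 10629 km.

10629 km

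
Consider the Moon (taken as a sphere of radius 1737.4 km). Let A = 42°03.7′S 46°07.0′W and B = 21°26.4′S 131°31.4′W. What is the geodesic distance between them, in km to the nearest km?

2199 km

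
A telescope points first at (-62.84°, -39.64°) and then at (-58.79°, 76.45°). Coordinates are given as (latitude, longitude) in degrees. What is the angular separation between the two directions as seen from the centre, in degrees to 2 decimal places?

In radians: φ₁ = -1.0968, φ₂ = -1.0261, Δλ = 116.090° = 2.0262 rad.
Haversine: a = sin²(Δφ/2) + cos φ₁ cos φ₂ sin²(Δλ/2) = 0.0012 + (0.4565)(0.5182)(0.7199) = 0.17153.
Central angle c = 2·arcsin(√a) = 0.85404 rad.
So the angular separation is 48.93°.

48.93°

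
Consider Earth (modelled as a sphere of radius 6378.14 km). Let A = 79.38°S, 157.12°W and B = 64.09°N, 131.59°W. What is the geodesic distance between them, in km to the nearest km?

16056 km

In radians: φ₁ = -1.3854, φ₂ = 1.1186, Δλ = 25.530° = 0.4456 rad.
cos c = sin φ₁ sin φ₂ + cos φ₁ cos φ₂ cos Δλ = (-0.9829)(0.8995) + (0.1843)(0.4370)(0.9024) = -0.81141,
so c = arccos(-0.81141) = 2.51735 rad.
Distance = R·c = 6378.14 × 2.5174 ≈ 16056 km.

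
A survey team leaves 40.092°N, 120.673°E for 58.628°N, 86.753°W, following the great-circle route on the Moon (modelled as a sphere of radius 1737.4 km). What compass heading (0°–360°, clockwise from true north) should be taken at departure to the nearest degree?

Δλ = 152.574° = 2.6629 rad.
y = sin Δλ · cos φ₂ = (0.4606)(0.5206) = 0.2398
x = cos φ₁ sin φ₂ − sin φ₁ cos φ₂ cos Δλ = (0.7650)(0.8538) − (0.6440)(0.5206)(-0.8876) = 0.9508
θ = atan2(y, x) = 14.16°, so the bearing is 14°.

14°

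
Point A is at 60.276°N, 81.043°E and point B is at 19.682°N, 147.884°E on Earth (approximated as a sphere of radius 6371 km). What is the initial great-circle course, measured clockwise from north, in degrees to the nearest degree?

100°

Δλ = 66.841° = 1.1666 rad.
y = sin Δλ · cos φ₂ = (0.9194)(0.9416) = 0.8657
x = cos φ₁ sin φ₂ − sin φ₁ cos φ₂ cos Δλ = (0.4958)(0.3368) − (0.8684)(0.9416)(0.3933) = -0.1546
θ = atan2(y, x) = 100.12°, so the bearing is 100°.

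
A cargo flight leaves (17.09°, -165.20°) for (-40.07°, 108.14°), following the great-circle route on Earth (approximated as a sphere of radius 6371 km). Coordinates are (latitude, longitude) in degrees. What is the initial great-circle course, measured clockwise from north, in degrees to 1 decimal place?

230.6°

Δλ = -86.660° = -1.5125 rad.
y = sin Δλ · cos φ₂ = (-0.9983)(0.7653) = -0.7640
x = cos φ₁ sin φ₂ − sin φ₁ cos φ₂ cos Δλ = (0.9558)(-0.6437) − (0.2939)(0.7653)(0.0583) = -0.6284
θ = atan2(y, x) = -129.44°; adding 360° gives 230.6°.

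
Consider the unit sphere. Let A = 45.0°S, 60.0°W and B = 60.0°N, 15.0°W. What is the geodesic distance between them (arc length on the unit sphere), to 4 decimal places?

1.9416

In radians: φ₁ = -0.7854, φ₂ = 1.0472, Δλ = 45.000° = 0.7854 rad.
cos c = sin φ₁ sin φ₂ + cos φ₁ cos φ₂ cos Δλ = (-0.7071)(0.8660) + (0.7071)(0.5000)(0.7071) = -0.36237,
so c = arccos(-0.36237) = 1.94161 rad.
On the unit sphere the arc length equals the central angle: 1.9416.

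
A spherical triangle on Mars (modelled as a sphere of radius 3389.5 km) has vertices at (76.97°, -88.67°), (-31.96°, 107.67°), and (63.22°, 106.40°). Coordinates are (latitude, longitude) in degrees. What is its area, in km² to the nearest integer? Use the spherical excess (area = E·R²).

1641570 km²

Side lengths (central angles): a = 1.6613, b = 0.6893, c = 2.3452 rad; semiperimeter s = 2.3479.
By l'Huilier's theorem, tan(E/4) = √[tan(s/2) tan((s−a)/2) tan((s−b)/2) tan((s−c)/2)], giving spherical excess E = 0.1429 rad.
Area = E·R² = 0.1429 × (3389.5)² ≈ 1641570 km².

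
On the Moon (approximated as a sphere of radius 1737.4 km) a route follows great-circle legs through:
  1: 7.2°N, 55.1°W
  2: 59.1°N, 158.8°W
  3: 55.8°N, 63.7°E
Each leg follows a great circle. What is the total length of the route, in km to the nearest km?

4578 km

Leg 1→2: central angle 1.5839 rad, distance 2751.9 km.
Leg 2→3: central angle 1.0508 rad, distance 1825.7 km.
Total: 2751.9 + 1825.7 ≈ 4578 km.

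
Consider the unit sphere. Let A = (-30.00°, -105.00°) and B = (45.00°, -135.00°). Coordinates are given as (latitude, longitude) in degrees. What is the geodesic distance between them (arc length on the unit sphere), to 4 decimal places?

With latitudes φ₁ = -30.000°, φ₂ = 45.000° and longitude difference Δλ = -30.000°:
cos c = sin φ₁ sin φ₂ + cos φ₁ cos φ₂ cos Δλ = (-0.5000)(0.7071) + (0.8660)(0.7071)(0.8660) = 0.17678,
so c = arccos(0.17678) = 1.39309 rad.
On the unit sphere the arc length equals the central angle: 1.3931.

1.3931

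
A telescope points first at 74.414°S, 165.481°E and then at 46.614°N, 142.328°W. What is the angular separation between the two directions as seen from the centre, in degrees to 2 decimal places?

125.94°

Let φ₁ = -1.2988 rad, φ₂ = 0.8136 rad, and Δλ = 0.9109 rad.
Haversine: a = sin²(Δφ/2) + cos φ₁ cos φ₂ sin²(Δλ/2) = 0.7577 + (0.2687)(0.6869)(0.1935) = 0.79344.
Central angle c = 2·arcsin(√a) = 2.19799 rad.
So the angular separation is 125.94°.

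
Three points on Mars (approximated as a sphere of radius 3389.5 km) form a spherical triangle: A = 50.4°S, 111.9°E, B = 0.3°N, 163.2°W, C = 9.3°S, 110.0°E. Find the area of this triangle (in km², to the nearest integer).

7798227 km²

Side lengths (central angles): a = 1.5165, b = 0.7179, c = 1.5181 rad; semiperimeter s = 1.8763.
By l'Huilier's theorem, tan(E/4) = √[tan(s/2) tan((s−a)/2) tan((s−b)/2) tan((s−c)/2)], giving spherical excess E = 0.6788 rad.
Area = E·R² = 0.6788 × (3389.5)² ≈ 7798227 km².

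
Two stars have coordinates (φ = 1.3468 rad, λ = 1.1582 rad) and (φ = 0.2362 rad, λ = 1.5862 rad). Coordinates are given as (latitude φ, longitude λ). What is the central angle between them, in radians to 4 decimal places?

1.1322 rad

With latitudes φ₁ = 77.166°, φ₂ = 13.533° and longitude difference Δλ = 24.523°:
cos c = sin φ₁ sin φ₂ + cos φ₁ cos φ₂ cos Δλ = (0.9750)(0.2340) + (0.2221)(0.9722)(0.9098) = 0.42464,
so c = arccos(0.42464) = 1.13223 rad.
So the angular separation is 1.1322 rad.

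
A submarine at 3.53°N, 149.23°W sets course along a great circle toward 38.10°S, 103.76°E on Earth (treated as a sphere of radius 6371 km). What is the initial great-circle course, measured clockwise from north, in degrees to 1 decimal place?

231.4°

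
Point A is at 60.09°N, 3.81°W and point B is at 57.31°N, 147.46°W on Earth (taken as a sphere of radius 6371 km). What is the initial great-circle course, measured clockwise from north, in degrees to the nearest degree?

338°

Δλ = -143.650° = -2.5072 rad.
y = sin Δλ · cos φ₂ = (-0.5927)(0.5401) = -0.3201
x = cos φ₁ sin φ₂ − sin φ₁ cos φ₂ cos Δλ = (0.4986)(0.8416) − (0.8668)(0.5401)(-0.8054) = 0.7967
θ = atan2(y, x) = -21.89°; adding 360° gives 338°.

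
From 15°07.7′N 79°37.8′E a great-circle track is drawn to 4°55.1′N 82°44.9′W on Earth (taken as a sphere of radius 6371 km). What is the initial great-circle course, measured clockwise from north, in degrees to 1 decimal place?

Δλ = -162.378° = -2.8340 rad.
y = sin Δλ · cos φ₂ = (-0.3027)(0.9963) = -0.3016
x = cos φ₁ sin φ₂ − sin φ₁ cos φ₂ cos Δλ = (0.9653)(0.0857) − (0.2610)(0.9963)(-0.9531) = 0.3306
θ = atan2(y, x) = -42.38°; adding 360° gives 317.6°.

317.6°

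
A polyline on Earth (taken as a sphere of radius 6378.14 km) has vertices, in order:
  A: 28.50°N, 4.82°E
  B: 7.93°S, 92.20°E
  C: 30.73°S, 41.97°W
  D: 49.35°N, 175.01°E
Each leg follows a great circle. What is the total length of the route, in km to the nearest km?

Leg A→B: central angle 1.5968 rad, distance 10184.9 km.
Leg B→C: central angle 2.1208 rad, distance 13527.0 km.
Leg C→D: central angle 2.5590 rad, distance 16321.4 km.
Total: 10184.9 + 13527.0 + 16321.4 ≈ 40033 km.

40033 km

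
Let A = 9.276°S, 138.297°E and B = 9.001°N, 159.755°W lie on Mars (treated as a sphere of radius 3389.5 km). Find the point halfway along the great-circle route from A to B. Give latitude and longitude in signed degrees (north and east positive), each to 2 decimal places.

Central angle δ = 1.1228 rad. Interpolating on the sphere with fraction f = 0.5:
P = [sin((1−f)δ)·A + sin(fδ)·B] / sin δ = 0.5907·A + 0.5907·B in Cartesian coordinates,
giving P = (-0.9826, 0.1859, -0.0028), i.e. latitude -0.16°, longitude 169.28°.

-0.16°, 169.28°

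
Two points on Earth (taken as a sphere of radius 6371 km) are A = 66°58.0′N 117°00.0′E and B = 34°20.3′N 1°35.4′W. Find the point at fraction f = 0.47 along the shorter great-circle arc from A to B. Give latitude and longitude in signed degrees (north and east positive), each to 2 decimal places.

65.41°, 30.13°

Central angle δ = 1.1977 rad. Interpolating on the sphere with fraction f = 0.47:
P = [sin((1−f)δ)·A + sin(fδ)·B] / sin δ = 0.6368·A + 0.5731·B in Cartesian coordinates,
giving P = (0.3599, 0.2089, 0.9093), i.e. latitude 65.41°, longitude 30.13°.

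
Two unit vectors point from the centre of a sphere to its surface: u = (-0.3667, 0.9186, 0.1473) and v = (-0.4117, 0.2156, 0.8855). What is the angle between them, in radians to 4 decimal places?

u·v = 0.4795; |u| = 1.0000, |v| = 1.0000.
cos θ = (u·v)/(|u||v|) = 0.4794, so θ = 1.0708 rad.

1.0708 rad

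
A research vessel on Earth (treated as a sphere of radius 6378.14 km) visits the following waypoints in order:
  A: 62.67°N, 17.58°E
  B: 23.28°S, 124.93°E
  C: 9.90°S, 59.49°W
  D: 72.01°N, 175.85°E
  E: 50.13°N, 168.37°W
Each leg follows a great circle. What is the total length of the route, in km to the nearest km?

Leg A→B: central angle 2.0679 rad, distance 13189.3 km.
Leg B→C: central angle 2.5576 rad, distance 16312.7 km.
Leg C→D: central angle 1.9141 rad, distance 12208.1 km.
Leg D→E: central angle 0.4014 rad, distance 2560.4 km.
Total: 13189.3 + 16312.7 + 12208.1 + 2560.4 ≈ 44270 km.

44270 km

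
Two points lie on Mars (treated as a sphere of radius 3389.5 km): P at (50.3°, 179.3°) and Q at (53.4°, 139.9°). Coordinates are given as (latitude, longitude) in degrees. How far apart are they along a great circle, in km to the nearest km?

1433 km

In radians: φ₁ = 0.8779, φ₂ = 0.9320, Δλ = -39.400° = -0.6877 rad.
cos c = sin φ₁ sin φ₂ + cos φ₁ cos φ₂ cos Δλ = (0.7694)(0.8028) + (0.6388)(0.5962)(0.7727) = 0.91198,
so c = arccos(0.91198) = 0.42271 rad.
Distance = R·c = 3389.5 × 0.4227 ≈ 1433 km.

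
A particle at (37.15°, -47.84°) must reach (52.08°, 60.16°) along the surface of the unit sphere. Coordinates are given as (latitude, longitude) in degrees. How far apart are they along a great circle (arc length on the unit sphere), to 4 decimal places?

With latitudes φ₁ = 37.150°, φ₂ = 52.080° and longitude difference Δλ = 108.000°:
Haversine: a = sin²(Δφ/2) + cos φ₁ cos φ₂ sin²(Δλ/2) = 0.0169 + (0.7971)(0.6146)(0.6545) = 0.33748.
Central angle c = 2·arcsin(√a) = 1.23975 rad.
On the unit sphere the arc length equals the central angle: 1.2398.

1.2398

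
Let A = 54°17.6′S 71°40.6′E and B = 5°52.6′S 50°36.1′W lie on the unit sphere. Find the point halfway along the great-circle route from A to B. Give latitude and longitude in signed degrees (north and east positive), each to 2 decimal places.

-47.34°, -14.76°

Central angle δ = 1.7997 rad. Interpolating on the sphere with fraction f = 0.5:
P = [sin((1−f)δ)·A + sin(fδ)·B] / sin δ = 0.8042·A + 0.8042·B in Cartesian coordinates,
giving P = (0.6553, -0.1726, -0.7354), i.e. latitude -47.34°, longitude -14.76°.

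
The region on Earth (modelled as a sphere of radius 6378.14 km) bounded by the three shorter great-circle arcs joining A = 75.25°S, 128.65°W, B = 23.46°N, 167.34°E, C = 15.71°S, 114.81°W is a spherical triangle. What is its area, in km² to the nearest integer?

45077335 km²

Side lengths (central angles): a = 1.4927, b = 1.0474, c = 1.8573 rad; semiperimeter s = 2.1987.
By l'Huilier's theorem, tan(E/4) = √[tan(s/2) tan((s−a)/2) tan((s−b)/2) tan((s−c)/2)], giving spherical excess E = 1.1081 rad.
Area = E·R² = 1.1081 × (6378.14)² ≈ 45077335 km².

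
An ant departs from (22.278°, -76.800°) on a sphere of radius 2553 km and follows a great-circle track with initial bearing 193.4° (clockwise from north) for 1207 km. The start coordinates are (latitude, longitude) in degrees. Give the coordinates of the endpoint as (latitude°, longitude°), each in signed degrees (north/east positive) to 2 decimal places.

-4.15°, -82.87°

Angular distance δ = d/R = 1207/2553 = 0.47278 rad; initial bearing θ = 3.3755 rad.
sin φ₂ = sin φ₁ cos δ + cos φ₁ sin δ cos θ = (0.3791)(0.8903) + (0.9254)(0.4554)(-0.9728) = -0.0724, so φ₂ = -4.15°.
Δλ = atan2(sin θ sin δ cos φ₁, cos δ − sin φ₁ sin φ₂) = atan2(-0.0977, 0.9177) = -6.074°.
λ₂ = -76.800° − 6.074° = -82.87°.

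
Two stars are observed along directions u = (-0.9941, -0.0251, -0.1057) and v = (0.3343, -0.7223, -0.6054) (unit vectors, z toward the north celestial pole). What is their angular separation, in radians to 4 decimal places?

1.8237 rad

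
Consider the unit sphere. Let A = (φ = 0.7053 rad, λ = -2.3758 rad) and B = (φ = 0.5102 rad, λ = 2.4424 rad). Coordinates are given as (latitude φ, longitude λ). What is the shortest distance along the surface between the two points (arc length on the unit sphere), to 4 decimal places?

1.1737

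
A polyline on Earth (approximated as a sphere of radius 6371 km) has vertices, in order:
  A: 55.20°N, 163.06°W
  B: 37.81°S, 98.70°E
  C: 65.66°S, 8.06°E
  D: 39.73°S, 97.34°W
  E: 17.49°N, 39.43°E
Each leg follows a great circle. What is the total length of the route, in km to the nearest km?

41990 km

Leg A→B: central angle 2.1749 rad, distance 13856.3 km.
Leg B→C: central angle 0.9825 rad, distance 6259.7 km.
Leg C→D: central angle 1.0493 rad, distance 6685.0 km.
Leg D→E: central angle 2.3841 rad, distance 15188.9 km.
Total: 13856.3 + 6259.7 + 6685.0 + 15188.9 ≈ 41990 km.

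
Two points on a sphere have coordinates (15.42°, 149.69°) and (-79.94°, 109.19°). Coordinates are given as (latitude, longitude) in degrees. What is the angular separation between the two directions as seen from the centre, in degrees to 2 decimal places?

Let φ₁ = 0.2691 rad, φ₂ = -1.3952 rad, and Δλ = -0.7069 rad.
Haversine: a = sin²(Δφ/2) + cos φ₁ cos φ₂ sin²(Δλ/2) = 0.5467 + (0.9640)(0.1747)(0.1198) = 0.56688.
Central angle c = 2·arcsin(√a) = 1.70496 rad.
So the angular separation is 97.69°.

97.69°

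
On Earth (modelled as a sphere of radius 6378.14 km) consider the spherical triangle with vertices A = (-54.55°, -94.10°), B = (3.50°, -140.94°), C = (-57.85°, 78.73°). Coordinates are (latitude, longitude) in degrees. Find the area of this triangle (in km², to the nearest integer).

37557538 km²

Side lengths (central angles): a = 2.0494, b = 1.1772, c = 1.2172 rad; semiperimeter s = 2.2219.
By l'Huilier's theorem, tan(E/4) = √[tan(s/2) tan((s−a)/2) tan((s−b)/2) tan((s−c)/2)], giving spherical excess E = 0.9232 rad.
Area = E·R² = 0.9232 × (6378.14)² ≈ 37557538 km².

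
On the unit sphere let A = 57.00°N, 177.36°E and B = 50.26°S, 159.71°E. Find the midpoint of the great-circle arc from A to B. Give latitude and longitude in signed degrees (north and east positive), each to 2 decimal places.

Central angle δ = 1.8893 rad. Interpolating on the sphere with fraction f = 0.5:
P = [sin((1−f)δ)·A + sin(fδ)·B] / sin δ = 0.8532·A + 0.8532·B in Cartesian coordinates,
giving P = (-0.9758, 0.2105, 0.0595), i.e. latitude 3.41°, longitude 167.82°.

3.41°, 167.82°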